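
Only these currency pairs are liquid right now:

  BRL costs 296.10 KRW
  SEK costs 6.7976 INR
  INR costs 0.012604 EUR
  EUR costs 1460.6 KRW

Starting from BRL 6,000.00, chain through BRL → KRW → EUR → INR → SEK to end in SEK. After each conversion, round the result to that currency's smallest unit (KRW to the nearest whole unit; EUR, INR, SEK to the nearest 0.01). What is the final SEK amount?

SEK 14,196.93

BRL 6,000.00 × 296.10 = KRW 1,776,600
KRW 1,776,600 ÷ 1460.6 = EUR 1,216.35
EUR 1,216.35 ÷ 0.012604 = INR 96,505.08
INR 96,505.08 ÷ 6.7976 = SEK 14,196.93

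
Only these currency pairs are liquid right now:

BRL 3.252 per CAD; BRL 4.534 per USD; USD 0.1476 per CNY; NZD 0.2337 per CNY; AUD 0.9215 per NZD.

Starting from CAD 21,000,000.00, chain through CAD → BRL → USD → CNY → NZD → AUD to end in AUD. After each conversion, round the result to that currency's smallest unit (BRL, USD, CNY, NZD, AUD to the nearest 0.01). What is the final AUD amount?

CAD 21,000,000.00 × 3.252 = BRL 68,292,000.00
BRL 68,292,000.00 ÷ 4.534 = USD 15,062,196.74
USD 15,062,196.74 ÷ 0.1476 = CNY 102,047,403.39
CNY 102,047,403.39 × 0.2337 = NZD 23,848,478.17
NZD 23,848,478.17 × 0.9215 = AUD 21,976,372.63

AUD 21,976,372.63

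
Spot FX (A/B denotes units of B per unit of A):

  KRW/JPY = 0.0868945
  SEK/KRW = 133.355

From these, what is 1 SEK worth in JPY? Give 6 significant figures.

1 SEK × 133.355 = 133.355 KRW
133.355 KRW × 0.0868945 = 11.5878 JPY

SEK/JPY = 11.5878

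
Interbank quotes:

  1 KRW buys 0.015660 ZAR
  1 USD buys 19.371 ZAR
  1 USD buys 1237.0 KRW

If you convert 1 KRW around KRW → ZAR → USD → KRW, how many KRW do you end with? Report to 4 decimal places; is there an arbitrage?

Around KRW → ZAR → USD → KRW: 1 × 0.015660 ÷ 19.371 × 1237.0 = 1.000022
Product ≈ 1 (deviation 0.002%, within rounding noise).

1.0000 (no arbitrage)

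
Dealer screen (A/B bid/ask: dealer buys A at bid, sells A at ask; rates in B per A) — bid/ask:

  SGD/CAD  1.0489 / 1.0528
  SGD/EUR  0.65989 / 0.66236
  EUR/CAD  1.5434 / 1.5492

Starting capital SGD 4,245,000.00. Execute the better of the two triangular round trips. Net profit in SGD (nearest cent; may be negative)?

Best loop SGD → CAD → EUR → SGD:
SGD 4,245,000.00 × 1.0489 (sell SGD at bid) = CAD 4,452,580.50
CAD 4,452,580.50 ÷ 1.5492 (buy EUR at ask) = EUR 2,874,116.00
EUR 2,874,116.00 ÷ 0.66236 (buy SGD at ask) = SGD 4,339,205.26

Net profit: SGD 94,205.26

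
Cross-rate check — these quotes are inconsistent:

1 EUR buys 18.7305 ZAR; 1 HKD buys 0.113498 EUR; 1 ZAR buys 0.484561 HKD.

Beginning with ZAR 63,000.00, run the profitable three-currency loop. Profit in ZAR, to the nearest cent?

Profit: ZAR 1,897.29

Profitable loop is ZAR → HKD → EUR → ZAR:
ZAR 63,000.00 × 0.484561 = HKD 30,527.34
HKD 30,527.34 × 0.113498 = EUR 3,464.79
EUR 3,464.79 × 18.7305 = ZAR 64,897.29
Profit = ZAR 64,897.29 − ZAR 63,000.00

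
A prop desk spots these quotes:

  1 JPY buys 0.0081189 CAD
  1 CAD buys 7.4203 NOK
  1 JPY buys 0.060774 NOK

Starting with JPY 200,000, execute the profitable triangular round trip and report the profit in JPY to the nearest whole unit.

Profitable loop is JPY → NOK → CAD → JPY:
JPY 200,000 × 0.060774 = NOK 12,154.80
NOK 12,154.80 ÷ 7.4203 = CAD 1,638.05
CAD 1,638.05 ÷ 0.0081189 = JPY 201,757
Profit = JPY 201,757 − JPY 200,000

Profit: JPY 1,757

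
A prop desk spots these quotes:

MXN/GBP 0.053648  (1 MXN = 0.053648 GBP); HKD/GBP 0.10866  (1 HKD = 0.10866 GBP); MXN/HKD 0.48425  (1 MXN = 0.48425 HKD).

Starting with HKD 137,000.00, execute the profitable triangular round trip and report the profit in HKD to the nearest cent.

Profit: HKD 2,680.18

Profitable loop is HKD → MXN → GBP → HKD:
HKD 137,000.00 ÷ 0.48425 = MXN 282,911.72
MXN 282,911.72 × 0.053648 = GBP 15,177.65
GBP 15,177.65 ÷ 0.10866 = HKD 139,680.18
Profit = HKD 139,680.18 − HKD 137,000.00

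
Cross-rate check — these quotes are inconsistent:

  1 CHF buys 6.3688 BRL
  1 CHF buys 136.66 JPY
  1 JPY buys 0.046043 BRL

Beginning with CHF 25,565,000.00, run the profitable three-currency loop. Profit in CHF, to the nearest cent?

Profitable loop is CHF → BRL → JPY → CHF:
CHF 25,565,000.00 × 6.3688 = BRL 162,818,372.00
BRL 162,818,372.00 ÷ 0.046043 = JPY 3,536,224,225
JPY 3,536,224,225 ÷ 136.66 = CHF 25,876,073.65
Profit = CHF 25,876,073.65 − CHF 25,565,000.00

Profit: CHF 311,073.65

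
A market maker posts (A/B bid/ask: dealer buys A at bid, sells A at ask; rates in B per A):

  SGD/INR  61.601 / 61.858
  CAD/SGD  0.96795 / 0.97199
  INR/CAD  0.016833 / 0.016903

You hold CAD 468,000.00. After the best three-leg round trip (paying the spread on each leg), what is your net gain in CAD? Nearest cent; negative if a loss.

Net profit: CAD 1,729.75

Best loop CAD → SGD → INR → CAD:
CAD 468,000.00 × 0.96795 (sell CAD at bid) = SGD 453,000.60
SGD 453,000.60 × 61.601 (sell SGD at bid) = INR 27,905,289.96
INR 27,905,289.96 × 0.016833 (sell INR at bid) = CAD 469,729.75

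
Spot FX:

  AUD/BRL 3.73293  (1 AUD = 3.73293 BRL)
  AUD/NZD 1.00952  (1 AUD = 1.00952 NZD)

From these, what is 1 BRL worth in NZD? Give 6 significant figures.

1 BRL ÷ 3.73293 = 0.267886 AUD
0.267886 AUD × 1.00952 = 0.270436 NZD

BRL/NZD = 0.270436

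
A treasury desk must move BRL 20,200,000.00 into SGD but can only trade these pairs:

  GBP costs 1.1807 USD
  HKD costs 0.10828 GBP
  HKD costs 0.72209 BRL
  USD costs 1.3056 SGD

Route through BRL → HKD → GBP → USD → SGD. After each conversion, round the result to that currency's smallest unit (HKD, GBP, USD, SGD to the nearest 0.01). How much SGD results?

SGD 4,669,366.80

BRL 20,200,000.00 ÷ 0.72209 = HKD 27,974,352.23
HKD 27,974,352.23 × 0.10828 = GBP 3,029,062.86
GBP 3,029,062.86 × 1.1807 = USD 3,576,414.52
USD 3,576,414.52 × 1.3056 = SGD 4,669,366.80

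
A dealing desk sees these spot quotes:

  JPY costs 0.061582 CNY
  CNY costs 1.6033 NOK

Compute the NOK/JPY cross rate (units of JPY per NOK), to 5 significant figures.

NOK/JPY = 10.128

1 NOK ÷ 1.6033 = 0.623714 CNY
0.623714 CNY ÷ 0.061582 = 10.1282 JPY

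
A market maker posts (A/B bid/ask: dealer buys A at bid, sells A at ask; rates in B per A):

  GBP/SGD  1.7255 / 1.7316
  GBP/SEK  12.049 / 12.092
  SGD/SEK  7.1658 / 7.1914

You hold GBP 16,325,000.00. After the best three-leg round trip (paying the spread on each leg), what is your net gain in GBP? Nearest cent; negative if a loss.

Best loop GBP → SGD → SEK → GBP:
GBP 16,325,000.00 × 1.7255 (sell GBP at bid) = SGD 28,168,787.50
SGD 28,168,787.50 × 7.1658 (sell SGD at bid) = SEK 201,851,897.47
SEK 201,851,897.47 ÷ 12.092 (buy GBP at ask) = GBP 16,693,011.70

Net profit: GBP 368,011.70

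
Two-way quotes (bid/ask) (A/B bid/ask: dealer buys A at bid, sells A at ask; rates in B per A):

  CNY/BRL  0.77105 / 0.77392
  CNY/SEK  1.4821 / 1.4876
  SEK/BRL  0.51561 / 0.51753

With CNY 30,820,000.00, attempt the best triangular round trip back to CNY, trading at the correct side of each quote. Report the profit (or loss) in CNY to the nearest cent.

Net profit: CNY 46,932.79

Best loop CNY → BRL → SEK → CNY:
CNY 30,820,000.00 × 0.77105 (sell CNY at bid) = BRL 23,763,761.00
BRL 23,763,761.00 ÷ 0.51753 (buy SEK at ask) = SEK 45,917,649.22
SEK 45,917,649.22 ÷ 1.4876 (buy CNY at ask) = CNY 30,866,932.79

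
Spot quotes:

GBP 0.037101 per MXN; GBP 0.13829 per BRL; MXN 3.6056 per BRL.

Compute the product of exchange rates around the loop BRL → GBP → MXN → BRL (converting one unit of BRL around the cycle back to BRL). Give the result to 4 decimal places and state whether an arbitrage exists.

1.0338 (arbitrage exists)

Around BRL → GBP → MXN → BRL: 1 × 0.13829 ÷ 0.037101 ÷ 3.6056 = 1.033779
Product > 1; profitable direction is BRL → GBP → MXN → BRL.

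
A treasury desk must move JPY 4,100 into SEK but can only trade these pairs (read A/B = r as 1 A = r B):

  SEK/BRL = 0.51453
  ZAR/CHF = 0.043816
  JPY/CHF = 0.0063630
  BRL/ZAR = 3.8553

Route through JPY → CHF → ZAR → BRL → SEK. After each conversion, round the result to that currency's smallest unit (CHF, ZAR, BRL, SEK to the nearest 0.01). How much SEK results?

JPY 4,100 × 0.0063630 = CHF 26.09
CHF 26.09 ÷ 0.043816 = ZAR 595.44
ZAR 595.44 ÷ 3.8553 = BRL 154.45
BRL 154.45 ÷ 0.51453 = SEK 300.18

SEK 300.18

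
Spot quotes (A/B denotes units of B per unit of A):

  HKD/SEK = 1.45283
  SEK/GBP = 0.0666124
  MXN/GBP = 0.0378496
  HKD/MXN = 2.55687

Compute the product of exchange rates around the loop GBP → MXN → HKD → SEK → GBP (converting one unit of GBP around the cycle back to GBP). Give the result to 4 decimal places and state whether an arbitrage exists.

Around GBP → MXN → HKD → SEK → GBP: 1 ÷ 0.0378496 ÷ 2.55687 × 1.45283 × 0.0666124 = 1.000000
Product ≈ 1 (deviation 0.000%, within rounding noise).

1.0000 (no arbitrage)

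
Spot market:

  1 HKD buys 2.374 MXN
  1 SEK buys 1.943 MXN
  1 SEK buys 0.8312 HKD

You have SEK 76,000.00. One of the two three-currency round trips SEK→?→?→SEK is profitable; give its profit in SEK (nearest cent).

Profitable loop is SEK → HKD → MXN → SEK:
SEK 76,000.00 × 0.8312 = HKD 63,171.20
HKD 63,171.20 × 2.374 = MXN 149,968.43
MXN 149,968.43 ÷ 1.943 = SEK 77,183.96
Profit = SEK 77,183.96 − SEK 76,000.00

Profit: SEK 1,183.96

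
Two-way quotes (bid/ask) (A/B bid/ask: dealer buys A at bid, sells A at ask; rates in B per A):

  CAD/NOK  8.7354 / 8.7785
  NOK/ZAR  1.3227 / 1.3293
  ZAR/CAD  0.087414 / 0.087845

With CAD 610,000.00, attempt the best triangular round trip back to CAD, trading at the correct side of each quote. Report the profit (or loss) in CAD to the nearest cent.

Net profit: CAD 6,105.35

Best loop CAD → NOK → ZAR → CAD:
CAD 610,000.00 × 8.7354 (sell CAD at bid) = NOK 5,328,594.00
NOK 5,328,594.00 × 1.3227 (sell NOK at bid) = ZAR 7,048,131.28
ZAR 7,048,131.28 × 0.087414 (sell ZAR at bid) = CAD 616,105.35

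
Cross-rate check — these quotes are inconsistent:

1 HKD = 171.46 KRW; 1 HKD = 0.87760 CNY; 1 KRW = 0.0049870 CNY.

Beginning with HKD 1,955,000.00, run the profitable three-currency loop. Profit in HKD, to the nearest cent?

Profitable loop is HKD → CNY → KRW → HKD:
HKD 1,955,000.00 × 0.87760 = CNY 1,715,708.00
CNY 1,715,708.00 ÷ 0.0049870 = KRW 344,036,094
KRW 344,036,094 ÷ 171.46 = HKD 2,006,509.35
Profit = HKD 2,006,509.35 − HKD 1,955,000.00

Profit: HKD 51,509.35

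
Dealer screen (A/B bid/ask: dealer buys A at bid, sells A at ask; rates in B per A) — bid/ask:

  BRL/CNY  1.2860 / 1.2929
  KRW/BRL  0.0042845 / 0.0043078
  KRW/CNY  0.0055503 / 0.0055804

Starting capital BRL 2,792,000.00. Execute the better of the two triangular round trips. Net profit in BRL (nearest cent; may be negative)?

Net result: BRL -9,652.28 (no profitable arbitrage after spreads)

Best loop BRL → KRW → CNY → BRL:
BRL 2,792,000.00 ÷ 0.0043078 (buy KRW at ask) = KRW 648,126,654
KRW 648,126,654 × 0.0055503 (sell KRW at bid) = CNY 3,597,297.37
CNY 3,597,297.37 ÷ 1.2929 (buy BRL at ask) = BRL 2,782,347.72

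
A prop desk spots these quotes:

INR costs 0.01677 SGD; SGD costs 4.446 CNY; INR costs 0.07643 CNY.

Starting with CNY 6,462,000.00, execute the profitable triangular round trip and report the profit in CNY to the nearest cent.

Profit: CNY 162,121.54

Profitable loop is CNY → SGD → INR → CNY:
CNY 6,462,000.00 ÷ 4.446 = SGD 1,453,441.30
SGD 1,453,441.30 ÷ 0.01677 = INR 86,669,129.13
INR 86,669,129.13 × 0.07643 = CNY 6,624,121.54
Profit = CNY 6,624,121.54 − CNY 6,462,000.00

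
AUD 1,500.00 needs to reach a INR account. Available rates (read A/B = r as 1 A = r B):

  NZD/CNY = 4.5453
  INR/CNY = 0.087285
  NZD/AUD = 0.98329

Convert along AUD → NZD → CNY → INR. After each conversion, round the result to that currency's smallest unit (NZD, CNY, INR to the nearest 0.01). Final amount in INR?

AUD 1,500.00 ÷ 0.98329 = NZD 1,525.49
NZD 1,525.49 × 4.5453 = CNY 6,933.81
CNY 6,933.81 ÷ 0.087285 = INR 79,438.74

INR 79,438.74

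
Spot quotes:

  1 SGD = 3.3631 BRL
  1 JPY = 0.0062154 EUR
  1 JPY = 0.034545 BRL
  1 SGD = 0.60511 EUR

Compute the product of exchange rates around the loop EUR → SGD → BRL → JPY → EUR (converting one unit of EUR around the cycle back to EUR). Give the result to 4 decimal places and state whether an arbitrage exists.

Around EUR → SGD → BRL → JPY → EUR: 1 ÷ 0.60511 × 3.3631 ÷ 0.034545 × 0.0062154 = 0.999975
Product ≈ 1 (deviation 0.002%, within rounding noise).

1.0000 (no arbitrage)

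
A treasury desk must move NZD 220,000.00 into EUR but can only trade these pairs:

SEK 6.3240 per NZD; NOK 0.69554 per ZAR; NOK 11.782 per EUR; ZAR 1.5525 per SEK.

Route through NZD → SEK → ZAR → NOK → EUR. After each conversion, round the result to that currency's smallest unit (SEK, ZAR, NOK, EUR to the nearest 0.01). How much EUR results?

NZD 220,000.00 × 6.3240 = SEK 1,391,280.00
SEK 1,391,280.00 × 1.5525 = ZAR 2,159,962.20
ZAR 2,159,962.20 × 0.69554 = NOK 1,502,340.11
NOK 1,502,340.11 ÷ 11.782 = EUR 127,511.47

EUR 127,511.47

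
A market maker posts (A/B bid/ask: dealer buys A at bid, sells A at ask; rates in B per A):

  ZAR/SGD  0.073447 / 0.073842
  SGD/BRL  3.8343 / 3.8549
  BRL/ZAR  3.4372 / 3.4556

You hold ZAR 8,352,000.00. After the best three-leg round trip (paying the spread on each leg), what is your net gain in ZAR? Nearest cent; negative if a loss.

Best loop ZAR → BRL → SGD → ZAR:
ZAR 8,352,000.00 ÷ 3.4556 (buy BRL at ask) = BRL 2,416,946.41
BRL 2,416,946.41 ÷ 3.8549 (buy SGD at ask) = SGD 626,980.31
SGD 626,980.31 ÷ 0.073842 (buy ZAR at ask) = ZAR 8,490,836.01

Net profit: ZAR 138,836.01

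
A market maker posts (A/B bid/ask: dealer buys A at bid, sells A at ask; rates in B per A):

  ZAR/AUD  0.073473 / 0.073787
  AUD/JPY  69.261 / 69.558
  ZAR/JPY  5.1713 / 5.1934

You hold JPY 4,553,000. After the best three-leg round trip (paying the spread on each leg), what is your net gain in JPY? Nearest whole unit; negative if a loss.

Net profit: JPY 34,440

Best loop JPY → AUD → ZAR → JPY:
JPY 4,553,000 ÷ 69.558 (buy AUD at ask) = AUD 65,456.17
AUD 65,456.17 ÷ 0.073787 (buy ZAR at ask) = ZAR 887,096.18
ZAR 887,096.18 × 5.1713 (sell ZAR at bid) = JPY 4,587,440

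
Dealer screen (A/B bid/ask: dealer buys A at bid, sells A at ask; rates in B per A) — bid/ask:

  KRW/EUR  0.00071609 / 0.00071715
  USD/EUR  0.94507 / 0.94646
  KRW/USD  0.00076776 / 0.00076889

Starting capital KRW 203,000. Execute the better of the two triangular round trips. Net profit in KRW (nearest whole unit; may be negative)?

Net profit: KRW 2,388

Best loop KRW → USD → EUR → KRW:
KRW 203,000 × 0.00076776 (sell KRW at bid) = USD 155.86
USD 155.86 × 0.94507 (sell USD at bid) = EUR 147.29
EUR 147.29 ÷ 0.00071715 (buy KRW at ask) = KRW 205,388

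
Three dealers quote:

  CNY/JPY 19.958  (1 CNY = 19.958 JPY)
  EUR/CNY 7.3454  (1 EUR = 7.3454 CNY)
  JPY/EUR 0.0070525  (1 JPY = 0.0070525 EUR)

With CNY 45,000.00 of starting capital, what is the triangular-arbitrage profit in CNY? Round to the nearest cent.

Profitable loop is CNY → JPY → EUR → CNY:
CNY 45,000.00 × 19.958 = JPY 898,110
JPY 898,110 × 0.0070525 = EUR 6,333.92
EUR 6,333.92 × 7.3454 = CNY 46,525.18
Profit = CNY 46,525.18 − CNY 45,000.00

Profit: CNY 1,525.18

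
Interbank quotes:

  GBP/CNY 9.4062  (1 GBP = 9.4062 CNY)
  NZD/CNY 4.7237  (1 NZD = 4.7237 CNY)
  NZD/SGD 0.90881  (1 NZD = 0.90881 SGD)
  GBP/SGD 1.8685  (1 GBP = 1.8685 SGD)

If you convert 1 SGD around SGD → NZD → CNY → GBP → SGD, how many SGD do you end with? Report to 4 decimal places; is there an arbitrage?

1.0325 (arbitrage exists)

Around SGD → NZD → CNY → GBP → SGD: 1 ÷ 0.90881 × 4.7237 ÷ 9.4062 × 1.8685 = 1.032495
Product > 1; profitable direction is SGD → NZD → CNY → GBP → SGD.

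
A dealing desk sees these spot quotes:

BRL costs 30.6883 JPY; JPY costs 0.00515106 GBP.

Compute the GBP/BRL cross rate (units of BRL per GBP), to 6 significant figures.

GBP/BRL = 6.32602

1 GBP ÷ 0.00515106 = 194.135 JPY
194.135 JPY ÷ 30.6883 = 6.32602 BRL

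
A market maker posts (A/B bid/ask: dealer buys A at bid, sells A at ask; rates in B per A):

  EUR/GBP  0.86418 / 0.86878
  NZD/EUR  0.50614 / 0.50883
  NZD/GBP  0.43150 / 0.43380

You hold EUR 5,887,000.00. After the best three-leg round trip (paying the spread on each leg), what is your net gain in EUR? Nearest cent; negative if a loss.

Net profit: EUR 48,801.37

Best loop EUR → GBP → NZD → EUR:
EUR 5,887,000.00 × 0.86418 (sell EUR at bid) = GBP 5,087,427.66
GBP 5,087,427.66 ÷ 0.43380 (buy NZD at ask) = NZD 11,727,587.97
NZD 11,727,587.97 × 0.50614 (sell NZD at bid) = EUR 5,935,801.37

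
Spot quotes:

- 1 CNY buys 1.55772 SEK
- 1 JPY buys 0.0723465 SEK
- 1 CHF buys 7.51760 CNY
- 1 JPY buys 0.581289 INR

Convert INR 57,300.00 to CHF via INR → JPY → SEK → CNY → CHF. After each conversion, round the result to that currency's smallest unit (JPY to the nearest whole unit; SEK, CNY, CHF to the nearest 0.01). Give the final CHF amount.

INR 57,300.00 ÷ 0.581289 = JPY 98,574
JPY 98,574 × 0.0723465 = SEK 7,131.48
SEK 7,131.48 ÷ 1.55772 = CNY 4,578.15
CNY 4,578.15 ÷ 7.51760 = CHF 608.99

CHF 608.99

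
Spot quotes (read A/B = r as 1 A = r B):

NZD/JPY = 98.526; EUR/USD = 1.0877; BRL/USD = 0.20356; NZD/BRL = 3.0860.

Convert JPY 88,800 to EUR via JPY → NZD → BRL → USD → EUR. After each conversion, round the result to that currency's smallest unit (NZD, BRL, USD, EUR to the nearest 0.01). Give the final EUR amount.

EUR 520.52

JPY 88,800 ÷ 98.526 = NZD 901.28
NZD 901.28 × 3.0860 = BRL 2,781.35
BRL 2,781.35 × 0.20356 = USD 566.17
USD 566.17 ÷ 1.0877 = EUR 520.52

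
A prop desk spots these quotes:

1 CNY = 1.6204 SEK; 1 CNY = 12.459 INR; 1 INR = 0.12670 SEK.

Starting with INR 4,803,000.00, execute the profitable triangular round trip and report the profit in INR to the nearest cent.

Profit: INR 127,319.01

Profitable loop is INR → CNY → SEK → INR:
INR 4,803,000.00 ÷ 12.459 = CNY 385,504.45
CNY 385,504.45 × 1.6204 = SEK 624,671.42
SEK 624,671.42 ÷ 0.12670 = INR 4,930,319.01
Profit = INR 4,930,319.01 − INR 4,803,000.00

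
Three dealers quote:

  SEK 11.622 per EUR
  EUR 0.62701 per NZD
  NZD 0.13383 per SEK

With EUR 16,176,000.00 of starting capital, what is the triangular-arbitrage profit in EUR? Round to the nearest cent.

Profit: EUR 410,789.07

Profitable loop is EUR → NZD → SEK → EUR:
EUR 16,176,000.00 ÷ 0.62701 = NZD 25,798,631.60
NZD 25,798,631.60 ÷ 0.13383 = SEK 192,771,662.56
SEK 192,771,662.56 ÷ 11.622 = EUR 16,586,789.07
Profit = EUR 16,586,789.07 − EUR 16,176,000.00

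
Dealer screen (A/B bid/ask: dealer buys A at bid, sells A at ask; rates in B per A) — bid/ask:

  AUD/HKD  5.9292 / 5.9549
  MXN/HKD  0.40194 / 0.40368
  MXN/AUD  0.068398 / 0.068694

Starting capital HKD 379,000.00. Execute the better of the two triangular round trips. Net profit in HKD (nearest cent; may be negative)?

Net profit: HKD 1,751.37

Best loop HKD → MXN → AUD → HKD:
HKD 379,000.00 ÷ 0.40368 (buy MXN at ask) = MXN 938,862.47
MXN 938,862.47 × 0.068398 (sell MXN at bid) = AUD 64,216.31
AUD 64,216.31 × 5.9292 (sell AUD at bid) = HKD 380,751.37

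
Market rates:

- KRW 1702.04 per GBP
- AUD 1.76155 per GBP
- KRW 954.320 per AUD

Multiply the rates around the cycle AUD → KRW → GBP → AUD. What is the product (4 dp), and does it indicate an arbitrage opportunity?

0.9877 (arbitrage exists)

Around AUD → KRW → GBP → AUD: 1 × 954.320 ÷ 1702.04 × 1.76155 = 0.987687
Product < 1; profitable direction is AUD → GBP → KRW → AUD.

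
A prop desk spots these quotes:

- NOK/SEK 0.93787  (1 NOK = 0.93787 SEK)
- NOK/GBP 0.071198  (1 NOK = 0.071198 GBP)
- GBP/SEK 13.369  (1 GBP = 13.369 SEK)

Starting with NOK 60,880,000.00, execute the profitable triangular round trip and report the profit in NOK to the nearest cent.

Profitable loop is NOK → GBP → SEK → NOK:
NOK 60,880,000.00 × 0.071198 = GBP 4,334,534.24
GBP 4,334,534.24 × 13.369 = SEK 57,948,388.25
SEK 57,948,388.25 ÷ 0.93787 = NOK 61,787,228.78
Profit = NOK 61,787,228.78 − NOK 60,880,000.00

Profit: NOK 907,228.78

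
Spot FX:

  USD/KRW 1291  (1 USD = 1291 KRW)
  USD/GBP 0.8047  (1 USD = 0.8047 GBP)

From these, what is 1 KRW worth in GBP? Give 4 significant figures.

1 KRW ÷ 1291 = 0.000774593 USD
0.000774593 USD × 0.8047 = 0.000623315 GBP

KRW/GBP = 0.0006233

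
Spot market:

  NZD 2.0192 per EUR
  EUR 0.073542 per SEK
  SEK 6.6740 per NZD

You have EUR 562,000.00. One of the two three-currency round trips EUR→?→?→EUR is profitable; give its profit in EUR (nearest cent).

Profitable loop is EUR → SEK → NZD → EUR:
EUR 562,000.00 ÷ 0.073542 = SEK 7,641,891.71
SEK 7,641,891.71 ÷ 6.6740 = NZD 1,145,024.23
NZD 1,145,024.23 ÷ 2.0192 = EUR 567,068.26
Profit = EUR 567,068.26 − EUR 562,000.00

Profit: EUR 5,068.26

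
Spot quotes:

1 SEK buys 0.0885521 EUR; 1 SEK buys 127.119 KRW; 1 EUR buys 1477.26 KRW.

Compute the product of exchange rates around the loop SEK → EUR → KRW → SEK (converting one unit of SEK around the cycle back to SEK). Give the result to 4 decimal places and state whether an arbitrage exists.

Around SEK → EUR → KRW → SEK: 1 × 0.0885521 × 1477.26 ÷ 127.119 = 1.029071
Product > 1; profitable direction is SEK → EUR → KRW → SEK.

1.0291 (arbitrage exists)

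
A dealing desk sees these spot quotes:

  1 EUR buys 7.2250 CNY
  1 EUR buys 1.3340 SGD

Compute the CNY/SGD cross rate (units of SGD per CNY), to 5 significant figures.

CNY/SGD = 0.18464

1 CNY ÷ 7.2250 = 0.138408 EUR
0.138408 EUR × 1.3340 = 0.184637 SGD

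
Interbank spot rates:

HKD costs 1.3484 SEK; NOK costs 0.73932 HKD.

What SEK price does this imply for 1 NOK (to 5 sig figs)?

NOK/SEK = 0.99690

1 NOK × 0.73932 = 0.73932 HKD
0.73932 HKD × 1.3484 = 0.996899 SEK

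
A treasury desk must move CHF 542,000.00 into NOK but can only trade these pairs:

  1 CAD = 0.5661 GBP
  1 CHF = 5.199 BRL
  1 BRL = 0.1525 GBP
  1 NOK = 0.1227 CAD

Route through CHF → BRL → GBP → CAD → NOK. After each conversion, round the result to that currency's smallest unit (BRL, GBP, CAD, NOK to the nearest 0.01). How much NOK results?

NOK 6,186,588.43

CHF 542,000.00 × 5.199 = BRL 2,817,858.00
BRL 2,817,858.00 × 0.1525 = GBP 429,723.34
GBP 429,723.34 ÷ 0.5661 = CAD 759,094.40
CAD 759,094.40 ÷ 0.1227 = NOK 6,186,588.43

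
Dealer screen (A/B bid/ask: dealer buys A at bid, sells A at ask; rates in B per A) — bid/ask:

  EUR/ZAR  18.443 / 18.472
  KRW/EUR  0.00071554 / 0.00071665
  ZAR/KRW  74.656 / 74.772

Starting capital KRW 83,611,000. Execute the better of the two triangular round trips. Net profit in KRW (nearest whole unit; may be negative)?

Best loop KRW → ZAR → EUR → KRW:
KRW 83,611,000 ÷ 74.772 (buy ZAR at ask) = ZAR 1,118,212.70
ZAR 1,118,212.70 ÷ 18.472 (buy EUR at ask) = EUR 60,535.55
EUR 60,535.55 ÷ 0.00071665 (buy KRW at ask) = KRW 84,470,175

Net profit: KRW 859,175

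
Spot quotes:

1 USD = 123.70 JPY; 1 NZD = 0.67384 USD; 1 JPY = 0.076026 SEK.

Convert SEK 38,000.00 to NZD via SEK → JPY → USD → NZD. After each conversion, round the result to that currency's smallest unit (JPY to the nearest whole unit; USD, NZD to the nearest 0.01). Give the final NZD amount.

NZD 5,996.45

SEK 38,000.00 ÷ 0.076026 = JPY 499,829
JPY 499,829 ÷ 123.70 = USD 4,040.65
USD 4,040.65 ÷ 0.67384 = NZD 5,996.45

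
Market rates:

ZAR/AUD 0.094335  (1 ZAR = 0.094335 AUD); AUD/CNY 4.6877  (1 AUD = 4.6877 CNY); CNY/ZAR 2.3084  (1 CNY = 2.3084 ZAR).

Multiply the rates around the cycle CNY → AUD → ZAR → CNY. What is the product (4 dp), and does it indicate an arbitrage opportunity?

0.9796 (arbitrage exists)

Around CNY → AUD → ZAR → CNY: 1 ÷ 4.6877 ÷ 0.094335 ÷ 2.3084 = 0.979617
Product < 1; profitable direction is CNY → ZAR → AUD → CNY.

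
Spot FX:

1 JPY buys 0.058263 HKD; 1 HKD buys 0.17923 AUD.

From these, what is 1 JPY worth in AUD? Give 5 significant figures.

1 JPY × 0.058263 = 0.058263 HKD
0.058263 HKD × 0.17923 = 0.0104425 AUD

JPY/AUD = 0.010442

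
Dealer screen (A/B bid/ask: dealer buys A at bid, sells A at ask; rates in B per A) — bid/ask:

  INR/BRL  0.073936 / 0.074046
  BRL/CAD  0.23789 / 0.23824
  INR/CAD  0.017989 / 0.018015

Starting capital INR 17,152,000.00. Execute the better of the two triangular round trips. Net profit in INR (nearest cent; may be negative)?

Best loop INR → CAD → BRL → INR:
INR 17,152,000.00 × 0.017989 (sell INR at bid) = CAD 308,547.33
CAD 308,547.33 ÷ 0.23824 (buy BRL at ask) = BRL 1,295,111.35
BRL 1,295,111.35 ÷ 0.074046 (buy INR at ask) = INR 17,490,632.17

Net profit: INR 338,632.17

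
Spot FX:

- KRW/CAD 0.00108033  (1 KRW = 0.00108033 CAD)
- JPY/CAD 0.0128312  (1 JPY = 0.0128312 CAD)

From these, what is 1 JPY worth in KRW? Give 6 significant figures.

JPY/KRW = 11.8771

1 JPY × 0.0128312 = 0.0128312 CAD
0.0128312 CAD ÷ 0.00108033 = 11.8771 KRW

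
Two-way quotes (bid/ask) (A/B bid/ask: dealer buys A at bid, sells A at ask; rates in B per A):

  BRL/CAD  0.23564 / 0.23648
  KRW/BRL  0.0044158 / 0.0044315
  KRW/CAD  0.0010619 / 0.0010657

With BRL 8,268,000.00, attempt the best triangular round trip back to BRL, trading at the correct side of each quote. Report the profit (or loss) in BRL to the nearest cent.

Net profit: BRL 109,972.27

Best loop BRL → KRW → CAD → BRL:
BRL 8,268,000.00 ÷ 0.0044315 (buy KRW at ask) = KRW 1,865,733,950
KRW 1,865,733,950 × 0.0010619 (sell KRW at bid) = CAD 1,981,222.88
CAD 1,981,222.88 ÷ 0.23648 (buy BRL at ask) = BRL 8,377,972.27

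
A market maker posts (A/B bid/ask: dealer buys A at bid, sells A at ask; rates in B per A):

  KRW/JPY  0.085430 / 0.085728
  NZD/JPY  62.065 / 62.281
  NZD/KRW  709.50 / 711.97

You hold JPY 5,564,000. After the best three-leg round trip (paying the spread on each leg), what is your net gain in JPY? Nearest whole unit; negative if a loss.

Best loop JPY → KRW → NZD → JPY:
JPY 5,564,000 ÷ 0.085728 (buy KRW at ask) = KRW 64,902,949
KRW 64,902,949 ÷ 711.97 (buy NZD at ask) = NZD 91,159.67
NZD 91,159.67 × 62.065 (sell NZD at bid) = JPY 5,657,825

Net profit: JPY 93,825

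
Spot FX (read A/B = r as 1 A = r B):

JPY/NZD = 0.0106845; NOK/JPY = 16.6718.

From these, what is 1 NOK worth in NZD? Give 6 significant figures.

1 NOK × 16.6718 = 16.6718 JPY
16.6718 JPY × 0.0106845 = 0.17813 NZD

NOK/NZD = 0.178130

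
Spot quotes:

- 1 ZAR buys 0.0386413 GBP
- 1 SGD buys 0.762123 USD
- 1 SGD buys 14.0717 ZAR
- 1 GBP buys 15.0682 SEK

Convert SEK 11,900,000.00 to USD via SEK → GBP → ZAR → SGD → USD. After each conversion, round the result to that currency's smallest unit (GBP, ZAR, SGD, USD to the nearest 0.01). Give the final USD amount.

USD 1,106,910.12

SEK 11,900,000.00 ÷ 15.0682 = GBP 789,742.64
GBP 789,742.64 ÷ 0.0386413 = ZAR 20,437,786.51
ZAR 20,437,786.51 ÷ 14.0717 = SGD 1,452,403.51
SGD 1,452,403.51 × 0.762123 = USD 1,106,910.12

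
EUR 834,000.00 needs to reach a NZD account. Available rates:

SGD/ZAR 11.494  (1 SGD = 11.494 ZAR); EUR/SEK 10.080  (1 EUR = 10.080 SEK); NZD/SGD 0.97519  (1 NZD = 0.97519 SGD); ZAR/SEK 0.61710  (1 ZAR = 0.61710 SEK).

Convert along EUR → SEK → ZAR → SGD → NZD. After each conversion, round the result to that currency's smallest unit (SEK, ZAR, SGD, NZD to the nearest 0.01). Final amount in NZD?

EUR 834,000.00 × 10.080 = SEK 8,406,720.00
SEK 8,406,720.00 ÷ 0.61710 = ZAR 13,622,946.04
ZAR 13,622,946.04 ÷ 11.494 = SGD 1,185,222.38
SGD 1,185,222.38 ÷ 0.97519 = NZD 1,215,375.85

NZD 1,215,375.85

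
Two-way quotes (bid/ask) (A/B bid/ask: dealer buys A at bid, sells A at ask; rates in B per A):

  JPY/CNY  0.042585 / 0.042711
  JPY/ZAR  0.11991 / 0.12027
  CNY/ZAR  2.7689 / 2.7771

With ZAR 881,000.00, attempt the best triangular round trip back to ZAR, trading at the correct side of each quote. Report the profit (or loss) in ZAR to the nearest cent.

Best loop ZAR → CNY → JPY → ZAR:
ZAR 881,000.00 ÷ 2.7771 (buy CNY at ask) = CNY 317,237.41
CNY 317,237.41 ÷ 0.042711 (buy JPY at ask) = JPY 7,427,534
JPY 7,427,534 × 0.11991 (sell JPY at bid) = ZAR 890,635.61

Net profit: ZAR 9,635.61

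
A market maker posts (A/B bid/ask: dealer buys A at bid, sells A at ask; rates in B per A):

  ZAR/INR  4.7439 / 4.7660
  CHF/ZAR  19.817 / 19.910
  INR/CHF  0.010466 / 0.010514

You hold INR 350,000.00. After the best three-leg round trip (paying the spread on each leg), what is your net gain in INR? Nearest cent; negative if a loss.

Best loop INR → ZAR → CHF → INR:
INR 350,000.00 ÷ 4.7660 (buy ZAR at ask) = ZAR 73,436.84
ZAR 73,436.84 ÷ 19.910 (buy CHF at ask) = CHF 3,688.44
CHF 3,688.44 ÷ 0.010514 (buy INR at ask) = INR 350,812.27

Net profit: INR 812.27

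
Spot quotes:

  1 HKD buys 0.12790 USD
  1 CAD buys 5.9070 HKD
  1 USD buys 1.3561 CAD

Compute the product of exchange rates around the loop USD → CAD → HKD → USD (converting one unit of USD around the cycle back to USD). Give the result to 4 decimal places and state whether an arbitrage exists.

Around USD → CAD → HKD → USD: 1 × 1.3561 × 5.9070 × 0.12790 = 1.024541
Product > 1; profitable direction is USD → CAD → HKD → USD.

1.0245 (arbitrage exists)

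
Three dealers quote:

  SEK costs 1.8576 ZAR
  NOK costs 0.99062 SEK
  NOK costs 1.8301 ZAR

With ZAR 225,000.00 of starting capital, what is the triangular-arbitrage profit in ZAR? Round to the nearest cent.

Profitable loop is ZAR → NOK → SEK → ZAR:
ZAR 225,000.00 ÷ 1.8301 = NOK 122,944.10
NOK 122,944.10 × 0.99062 = SEK 121,790.89
SEK 121,790.89 × 1.8576 = ZAR 226,238.75
Profit = ZAR 226,238.75 − ZAR 225,000.00

Profit: ZAR 1,238.75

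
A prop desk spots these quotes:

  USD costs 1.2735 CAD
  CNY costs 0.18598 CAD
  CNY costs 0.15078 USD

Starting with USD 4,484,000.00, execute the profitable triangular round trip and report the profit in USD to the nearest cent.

Profitable loop is USD → CAD → CNY → USD:
USD 4,484,000.00 × 1.2735 = CAD 5,710,374.00
CAD 5,710,374.00 ÷ 0.18598 = CNY 30,704,237.01
CNY 30,704,237.01 × 0.15078 = USD 4,629,584.86
Profit = USD 4,629,584.86 − USD 4,484,000.00

Profit: USD 145,584.86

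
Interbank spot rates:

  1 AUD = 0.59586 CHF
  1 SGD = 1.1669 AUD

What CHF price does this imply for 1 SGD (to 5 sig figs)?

1 SGD × 1.1669 = 1.1669 AUD
1.1669 AUD × 0.59586 = 0.695309 CHF

SGD/CHF = 0.69531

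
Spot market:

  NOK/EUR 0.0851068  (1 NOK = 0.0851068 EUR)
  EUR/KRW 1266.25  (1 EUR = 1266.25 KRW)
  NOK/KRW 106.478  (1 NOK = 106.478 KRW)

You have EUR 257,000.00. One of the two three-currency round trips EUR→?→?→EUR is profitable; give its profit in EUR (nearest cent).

Profitable loop is EUR → KRW → NOK → EUR:
EUR 257,000.00 × 1266.25 = KRW 325,426,250
KRW 325,426,250 ÷ 106.478 = NOK 3,056,276.88
NOK 3,056,276.88 × 0.0851068 = EUR 260,109.95
Profit = EUR 260,109.95 − EUR 257,000.00

Profit: EUR 3,109.95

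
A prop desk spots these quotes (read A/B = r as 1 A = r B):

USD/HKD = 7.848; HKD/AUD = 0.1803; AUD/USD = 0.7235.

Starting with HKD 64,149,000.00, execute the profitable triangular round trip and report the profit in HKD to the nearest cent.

Profitable loop is HKD → AUD → USD → HKD:
HKD 64,149,000.00 × 0.1803 = AUD 11,566,064.70
AUD 11,566,064.70 × 0.7235 = USD 8,368,047.81
USD 8,368,047.81 × 7.848 = HKD 65,672,439.22
Profit = HKD 65,672,439.22 − HKD 64,149,000.00

Profit: HKD 1,523,439.22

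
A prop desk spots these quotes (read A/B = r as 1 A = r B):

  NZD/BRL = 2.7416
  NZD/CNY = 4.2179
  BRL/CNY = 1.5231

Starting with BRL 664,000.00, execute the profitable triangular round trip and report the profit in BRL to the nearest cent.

Profitable loop is BRL → NZD → CNY → BRL:
BRL 664,000.00 ÷ 2.7416 = NZD 242,194.34
NZD 242,194.34 × 4.2179 = CNY 1,021,551.50
CNY 1,021,551.50 ÷ 1.5231 = BRL 670,705.47
Profit = BRL 670,705.47 − BRL 664,000.00

Profit: BRL 6,705.47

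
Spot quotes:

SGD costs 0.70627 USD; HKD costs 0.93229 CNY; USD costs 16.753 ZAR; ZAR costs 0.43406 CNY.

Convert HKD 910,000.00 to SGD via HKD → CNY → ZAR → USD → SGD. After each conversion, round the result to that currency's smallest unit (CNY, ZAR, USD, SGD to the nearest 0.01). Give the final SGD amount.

SGD 165,188.31

HKD 910,000.00 × 0.93229 = CNY 848,383.90
CNY 848,383.90 ÷ 0.43406 = ZAR 1,954,531.40
ZAR 1,954,531.40 ÷ 16.753 = USD 116,667.55
USD 116,667.55 ÷ 0.70627 = SGD 165,188.31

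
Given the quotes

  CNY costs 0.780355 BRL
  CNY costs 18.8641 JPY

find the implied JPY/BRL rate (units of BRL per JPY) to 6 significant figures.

JPY/BRL = 0.0413672

1 JPY ÷ 18.8641 = 0.0530107 CNY
0.0530107 CNY × 0.780355 = 0.0413672 BRL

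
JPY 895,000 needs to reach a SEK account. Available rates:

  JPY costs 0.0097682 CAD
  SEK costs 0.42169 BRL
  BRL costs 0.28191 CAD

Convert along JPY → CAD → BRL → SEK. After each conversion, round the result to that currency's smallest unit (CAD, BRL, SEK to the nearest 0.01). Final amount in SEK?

SEK 73,541.72

JPY 895,000 × 0.0097682 = CAD 8,742.54
CAD 8,742.54 ÷ 0.28191 = BRL 31,011.81
BRL 31,011.81 ÷ 0.42169 = SEK 73,541.72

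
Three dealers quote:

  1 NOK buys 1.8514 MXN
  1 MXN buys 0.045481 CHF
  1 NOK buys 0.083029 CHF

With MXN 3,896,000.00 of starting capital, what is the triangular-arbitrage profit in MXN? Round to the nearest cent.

Profit: MXN 55,112.59

Profitable loop is MXN → CHF → NOK → MXN:
MXN 3,896,000.00 × 0.045481 = CHF 177,193.98
CHF 177,193.98 ÷ 0.083029 = NOK 2,134,121.52
NOK 2,134,121.52 × 1.8514 = MXN 3,951,112.59
Profit = MXN 3,951,112.59 − MXN 3,896,000.00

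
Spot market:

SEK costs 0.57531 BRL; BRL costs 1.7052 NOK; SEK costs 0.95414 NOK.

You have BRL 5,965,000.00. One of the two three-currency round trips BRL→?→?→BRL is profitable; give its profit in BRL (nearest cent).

Profit: BRL 168,037.10

Profitable loop is BRL → NOK → SEK → BRL:
BRL 5,965,000.00 × 1.7052 = NOK 10,171,518.00
NOK 10,171,518.00 ÷ 0.95414 = SEK 10,660,404.13
SEK 10,660,404.13 × 0.57531 = BRL 6,133,037.10
Profit = BRL 6,133,037.10 − BRL 5,965,000.00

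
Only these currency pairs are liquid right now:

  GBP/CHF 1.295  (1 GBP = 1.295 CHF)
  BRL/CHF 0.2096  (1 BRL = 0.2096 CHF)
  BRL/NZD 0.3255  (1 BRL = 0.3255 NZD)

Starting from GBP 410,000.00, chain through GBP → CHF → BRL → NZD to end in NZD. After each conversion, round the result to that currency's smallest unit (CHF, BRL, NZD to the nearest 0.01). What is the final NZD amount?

NZD 824,543.06

GBP 410,000.00 × 1.295 = CHF 530,950.00
CHF 530,950.00 ÷ 0.2096 = BRL 2,533,158.40
BRL 2,533,158.40 × 0.3255 = NZD 824,543.06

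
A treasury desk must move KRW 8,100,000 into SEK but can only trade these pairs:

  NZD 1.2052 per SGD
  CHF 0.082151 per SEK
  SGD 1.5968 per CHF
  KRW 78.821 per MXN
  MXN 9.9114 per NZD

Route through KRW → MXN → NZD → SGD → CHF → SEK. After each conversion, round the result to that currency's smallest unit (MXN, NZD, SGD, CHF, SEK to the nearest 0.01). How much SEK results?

KRW 8,100,000 ÷ 78.821 = MXN 102,764.49
MXN 102,764.49 ÷ 9.9114 = NZD 10,368.31
NZD 10,368.31 ÷ 1.2052 = SGD 8,602.98
SGD 8,602.98 ÷ 1.5968 = CHF 5,387.64
CHF 5,387.64 ÷ 0.082151 = SEK 65,582.16

SEK 65,582.16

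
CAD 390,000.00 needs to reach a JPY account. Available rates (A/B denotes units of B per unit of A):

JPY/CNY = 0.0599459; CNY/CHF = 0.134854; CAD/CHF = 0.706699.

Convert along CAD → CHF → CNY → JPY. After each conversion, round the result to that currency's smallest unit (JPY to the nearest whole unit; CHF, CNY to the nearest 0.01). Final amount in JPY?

CAD 390,000.00 × 0.706699 = CHF 275,612.61
CHF 275,612.61 ÷ 0.134854 = CNY 2,043,785.20
CNY 2,043,785.20 ÷ 0.0599459 = JPY 34,093,828

JPY 34,093,828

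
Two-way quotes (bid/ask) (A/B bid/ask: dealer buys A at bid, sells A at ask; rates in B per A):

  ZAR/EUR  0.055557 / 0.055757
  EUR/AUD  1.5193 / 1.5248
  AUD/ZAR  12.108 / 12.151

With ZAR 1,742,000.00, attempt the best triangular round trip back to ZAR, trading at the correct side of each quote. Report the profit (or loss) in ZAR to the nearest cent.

Best loop ZAR → EUR → AUD → ZAR:
ZAR 1,742,000.00 × 0.055557 (sell ZAR at bid) = EUR 96,780.29
EUR 96,780.29 × 1.5193 (sell EUR at bid) = AUD 147,038.30
AUD 147,038.30 × 12.108 (sell AUD at bid) = ZAR 1,780,339.74

Net profit: ZAR 38,339.74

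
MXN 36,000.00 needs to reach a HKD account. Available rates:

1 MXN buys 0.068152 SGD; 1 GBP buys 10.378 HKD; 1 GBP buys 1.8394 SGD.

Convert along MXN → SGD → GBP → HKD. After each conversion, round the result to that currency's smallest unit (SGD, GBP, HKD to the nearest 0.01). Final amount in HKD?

HKD 13,842.59

MXN 36,000.00 × 0.068152 = SGD 2,453.47
SGD 2,453.47 ÷ 1.8394 = GBP 1,333.84
GBP 1,333.84 × 10.378 = HKD 13,842.59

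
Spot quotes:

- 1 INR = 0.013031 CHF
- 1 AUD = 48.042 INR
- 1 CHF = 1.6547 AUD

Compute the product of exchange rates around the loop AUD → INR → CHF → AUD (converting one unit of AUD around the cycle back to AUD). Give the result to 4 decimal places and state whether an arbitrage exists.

Around AUD → INR → CHF → AUD: 1 × 48.042 × 0.013031 × 1.6547 = 1.035901
Product > 1; profitable direction is AUD → INR → CHF → AUD.

1.0359 (arbitrage exists)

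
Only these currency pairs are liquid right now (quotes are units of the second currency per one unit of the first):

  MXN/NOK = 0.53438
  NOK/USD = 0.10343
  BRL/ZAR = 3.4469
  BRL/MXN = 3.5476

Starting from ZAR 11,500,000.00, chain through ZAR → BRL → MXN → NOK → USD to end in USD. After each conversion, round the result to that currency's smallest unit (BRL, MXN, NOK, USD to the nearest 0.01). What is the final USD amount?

ZAR 11,500,000.00 ÷ 3.4469 = BRL 3,336,331.20
BRL 3,336,331.20 × 3.5476 = MXN 11,835,968.57
MXN 11,835,968.57 × 0.53438 = NOK 6,324,904.88
NOK 6,324,904.88 × 0.10343 = USD 654,184.91

USD 654,184.91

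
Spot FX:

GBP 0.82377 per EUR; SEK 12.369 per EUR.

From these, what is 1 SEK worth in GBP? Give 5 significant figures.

1 SEK ÷ 12.369 = 0.0808473 EUR
0.0808473 EUR × 0.82377 = 0.0665996 GBP

SEK/GBP = 0.066600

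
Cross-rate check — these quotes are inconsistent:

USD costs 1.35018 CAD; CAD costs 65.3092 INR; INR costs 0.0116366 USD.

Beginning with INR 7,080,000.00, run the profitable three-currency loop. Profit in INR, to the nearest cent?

Profit: INR 184,829.03

Profitable loop is INR → USD → CAD → INR:
INR 7,080,000.00 × 0.0116366 = USD 82,387.13
USD 82,387.13 × 1.35018 = CAD 111,237.45
CAD 111,237.45 × 65.3092 = INR 7,264,829.03
Profit = INR 7,264,829.03 − INR 7,080,000.00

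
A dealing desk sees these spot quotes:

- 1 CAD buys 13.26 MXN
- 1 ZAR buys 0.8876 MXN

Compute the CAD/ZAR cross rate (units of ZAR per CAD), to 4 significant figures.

1 CAD × 13.26 = 13.26 MXN
13.26 MXN ÷ 0.8876 = 14.9392 ZAR

CAD/ZAR = 14.94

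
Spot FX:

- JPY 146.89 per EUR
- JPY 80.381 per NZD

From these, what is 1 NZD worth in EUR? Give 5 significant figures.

1 NZD × 80.381 = 80.381 JPY
80.381 JPY ÷ 146.89 = 0.547219 EUR

NZD/EUR = 0.54722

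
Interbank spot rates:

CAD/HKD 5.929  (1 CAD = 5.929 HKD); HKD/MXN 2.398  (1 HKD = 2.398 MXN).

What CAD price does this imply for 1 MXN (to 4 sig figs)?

1 MXN ÷ 2.398 = 0.417014 HKD
0.417014 HKD ÷ 5.929 = 0.0703347 CAD

MXN/CAD = 0.07033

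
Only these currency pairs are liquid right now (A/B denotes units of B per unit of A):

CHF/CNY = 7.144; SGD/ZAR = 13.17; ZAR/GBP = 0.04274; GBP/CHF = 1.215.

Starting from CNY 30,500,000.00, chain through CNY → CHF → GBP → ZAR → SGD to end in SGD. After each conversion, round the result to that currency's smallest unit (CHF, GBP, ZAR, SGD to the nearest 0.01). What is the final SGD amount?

CNY 30,500,000.00 ÷ 7.144 = CHF 4,269,316.91
CHF 4,269,316.91 ÷ 1.215 = GBP 3,513,841.08
GBP 3,513,841.08 ÷ 0.04274 = ZAR 82,214,344.41
ZAR 82,214,344.41 ÷ 13.17 = SGD 6,242,547.03

SGD 6,242,547.03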